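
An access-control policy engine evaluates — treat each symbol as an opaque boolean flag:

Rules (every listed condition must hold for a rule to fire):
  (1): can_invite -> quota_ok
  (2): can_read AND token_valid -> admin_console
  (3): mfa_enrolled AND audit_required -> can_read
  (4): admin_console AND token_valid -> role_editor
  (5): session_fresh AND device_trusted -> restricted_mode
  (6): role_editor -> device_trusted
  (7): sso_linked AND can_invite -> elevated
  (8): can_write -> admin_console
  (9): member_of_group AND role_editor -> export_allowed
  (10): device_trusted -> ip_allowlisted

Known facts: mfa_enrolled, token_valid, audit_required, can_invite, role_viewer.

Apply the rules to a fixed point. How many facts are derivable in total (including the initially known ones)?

Round 1: (1) [can_invite -> quota_ok]; (3) [mfa_enrolled AND audit_required -> can_read]. Adds quota_ok, can_read.
Round 2: (2) [can_read AND token_valid -> admin_console]. Adds admin_console.
Round 3: (4) [admin_console AND token_valid -> role_editor]. Adds role_editor.
Round 4: (6) [role_editor -> device_trusted]. Adds device_trusted.
Round 5: (10) [device_trusted -> ip_allowlisted]. Adds ip_allowlisted.
Closure: {admin_console, audit_required, can_invite, can_read, device_trusted, ip_allowlisted, mfa_enrolled, quota_ok, role_editor, role_viewer, token_valid} — 11 facts.

11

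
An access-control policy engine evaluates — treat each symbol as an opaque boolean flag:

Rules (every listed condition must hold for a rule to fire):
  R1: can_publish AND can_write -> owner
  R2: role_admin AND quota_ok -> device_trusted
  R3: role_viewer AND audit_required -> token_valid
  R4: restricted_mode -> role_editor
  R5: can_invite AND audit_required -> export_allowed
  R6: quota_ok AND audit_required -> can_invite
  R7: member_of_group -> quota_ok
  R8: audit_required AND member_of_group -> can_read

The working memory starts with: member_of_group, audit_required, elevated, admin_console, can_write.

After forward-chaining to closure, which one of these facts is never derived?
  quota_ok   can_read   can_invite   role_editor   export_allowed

Round 1 fires R7, R8, giving quota_ok, can_read.
Round 2 fires R6, giving can_invite.
Round 3 fires R5, giving export_allowed.
Derived: export_allowed (round 3), can_read (round 1), can_invite (round 2), quota_ok (round 1). role_editor never appears in any round.

role_editor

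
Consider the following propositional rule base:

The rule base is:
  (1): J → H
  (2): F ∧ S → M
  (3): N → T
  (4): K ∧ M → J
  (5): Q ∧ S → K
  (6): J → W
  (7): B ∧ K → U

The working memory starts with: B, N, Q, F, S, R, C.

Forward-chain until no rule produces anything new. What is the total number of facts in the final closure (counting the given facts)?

Round 1: (2) [F ∧ S → M]; (3) [N → T]; (5) [Q ∧ S → K]. Adds M, T, K.
Round 2: (4) [K ∧ M → J]; (7) [B ∧ K → U]. Adds J, U.
Round 3: (1) [J → H]; (6) [J → W]. Adds H, W.
Closure: {B, C, F, H, J, K, M, N, Q, R, S, T, U, W} — 14 facts.

14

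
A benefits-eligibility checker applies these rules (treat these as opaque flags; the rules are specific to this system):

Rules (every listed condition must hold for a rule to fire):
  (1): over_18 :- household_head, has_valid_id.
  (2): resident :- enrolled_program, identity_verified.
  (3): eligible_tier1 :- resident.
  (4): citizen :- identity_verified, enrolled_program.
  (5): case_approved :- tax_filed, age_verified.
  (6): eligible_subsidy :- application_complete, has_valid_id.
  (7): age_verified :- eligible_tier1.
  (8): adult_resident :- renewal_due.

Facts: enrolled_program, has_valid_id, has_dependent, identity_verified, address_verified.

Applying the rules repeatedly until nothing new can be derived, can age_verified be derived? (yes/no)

Round 1: (2) [resident :- enrolled_program, identity_verified.]; (4) [citizen :- identity_verified, enrolled_program.]. Adds resident, citizen.
Round 2: (3) [eligible_tier1 :- resident.]. Adds eligible_tier1.
Round 3: (7) [age_verified :- eligible_tier1.]. Adds age_verified.
age_verified appears in round 3, so it is derivable.

yes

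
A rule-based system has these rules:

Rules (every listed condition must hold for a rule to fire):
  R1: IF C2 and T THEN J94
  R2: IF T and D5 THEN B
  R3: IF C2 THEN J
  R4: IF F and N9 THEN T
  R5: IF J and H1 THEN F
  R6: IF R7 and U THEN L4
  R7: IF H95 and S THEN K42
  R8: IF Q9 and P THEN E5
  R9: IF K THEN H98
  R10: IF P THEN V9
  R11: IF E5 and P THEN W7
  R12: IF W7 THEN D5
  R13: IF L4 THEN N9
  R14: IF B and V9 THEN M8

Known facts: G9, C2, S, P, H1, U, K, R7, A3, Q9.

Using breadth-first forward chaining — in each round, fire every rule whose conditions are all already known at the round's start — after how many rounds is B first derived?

4

Round 1 — R3, R6, R8, R9, R10, derive J, L4, E5, H98, V9.
Round 2 — R5, R11, R13, derive F, W7, N9.
Round 3 — R4, R12, derive T, D5.
Round 4 — R1, R2, derive J94, B.
B first appears in round 4.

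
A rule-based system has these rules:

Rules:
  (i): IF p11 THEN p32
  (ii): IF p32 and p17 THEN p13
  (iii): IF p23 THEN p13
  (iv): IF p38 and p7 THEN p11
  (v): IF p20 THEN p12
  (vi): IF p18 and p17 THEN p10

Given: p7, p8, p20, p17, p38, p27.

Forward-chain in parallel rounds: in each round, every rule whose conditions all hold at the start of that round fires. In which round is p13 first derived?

Round 1: (iv) [IF p38 and p7 THEN p11]; (v) [IF p20 THEN p12]. Adds p11, p12.
Round 2: (i) [IF p11 THEN p32]. Adds p32.
Round 3: (ii) [IF p32 and p17 THEN p13]. Adds p13.
p13 first appears in round 3.

3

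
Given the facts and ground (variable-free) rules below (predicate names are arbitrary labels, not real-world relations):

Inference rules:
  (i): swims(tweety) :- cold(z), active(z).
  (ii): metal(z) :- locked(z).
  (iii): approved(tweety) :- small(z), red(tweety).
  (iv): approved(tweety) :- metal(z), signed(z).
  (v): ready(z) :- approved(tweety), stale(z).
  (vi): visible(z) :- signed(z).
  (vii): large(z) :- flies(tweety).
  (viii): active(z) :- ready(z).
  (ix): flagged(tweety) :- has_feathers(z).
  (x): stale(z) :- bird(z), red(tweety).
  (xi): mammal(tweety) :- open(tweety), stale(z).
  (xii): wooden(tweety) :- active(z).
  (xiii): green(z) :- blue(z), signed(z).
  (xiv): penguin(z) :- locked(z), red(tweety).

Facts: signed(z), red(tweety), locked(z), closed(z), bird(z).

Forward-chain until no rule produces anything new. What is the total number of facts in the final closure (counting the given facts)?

13

[1] (ii) [metal(z) :- locked(z).]; (vi) [visible(z) :- signed(z).]; (x) [stale(z) :- bird(z), red(tweety).]; (xiv) [penguin(z) :- locked(z), red(tweety).]. ⇒ new: metal(z), visible(z), stale(z), penguin(z).
[2] (iv) [approved(tweety) :- metal(z), signed(z).]. ⇒ new: approved(tweety).
[3] (v) [ready(z) :- approved(tweety), stale(z).]. ⇒ new: ready(z).
[4] (viii) [active(z) :- ready(z).]. ⇒ new: active(z).
[5] (xii) [wooden(tweety) :- active(z).]. ⇒ new: wooden(tweety).
Closure: {active(z), approved(tweety), bird(z), closed(z), locked(z), metal(z), penguin(z), ready(z), red(tweety), signed(z), stale(z), visible(z), wooden(tweety)} — 13 facts.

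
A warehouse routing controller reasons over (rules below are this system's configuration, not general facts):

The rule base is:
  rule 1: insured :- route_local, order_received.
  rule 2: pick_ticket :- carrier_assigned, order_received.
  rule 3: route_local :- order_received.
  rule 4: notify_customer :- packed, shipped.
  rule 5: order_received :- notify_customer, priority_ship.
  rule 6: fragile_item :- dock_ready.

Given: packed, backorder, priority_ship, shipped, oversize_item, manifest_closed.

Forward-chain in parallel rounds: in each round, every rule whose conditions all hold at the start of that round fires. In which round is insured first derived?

4

Round 1: rule 4 [notify_customer :- packed, shipped.]. Adds notify_customer.
Round 2: rule 5 [order_received :- notify_customer, priority_ship.]. Adds order_received.
Round 3: rule 3 [route_local :- order_received.]. Adds route_local.
Round 4: rule 1 [insured :- route_local, order_received.]. Adds insured.
insured first appears in round 4.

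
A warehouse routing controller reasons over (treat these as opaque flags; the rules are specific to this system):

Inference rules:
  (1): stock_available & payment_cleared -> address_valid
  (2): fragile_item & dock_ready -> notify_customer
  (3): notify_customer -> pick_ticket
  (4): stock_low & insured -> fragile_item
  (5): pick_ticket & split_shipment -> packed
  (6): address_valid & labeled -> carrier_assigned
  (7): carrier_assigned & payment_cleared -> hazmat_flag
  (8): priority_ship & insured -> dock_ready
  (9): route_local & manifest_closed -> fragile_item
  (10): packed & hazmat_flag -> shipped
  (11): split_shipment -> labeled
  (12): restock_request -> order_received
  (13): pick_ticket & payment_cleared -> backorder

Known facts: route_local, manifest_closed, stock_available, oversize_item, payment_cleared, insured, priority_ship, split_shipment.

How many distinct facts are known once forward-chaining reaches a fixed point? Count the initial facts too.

Round 1 fires (1), (8), (9), (11), giving address_valid, dock_ready, fragile_item, labeled.
Round 2 fires (2), (6), giving notify_customer, carrier_assigned.
Round 3 fires (3), (7), giving pick_ticket, hazmat_flag.
Round 4 fires (5), (13), giving packed, backorder.
Round 5 fires (10), giving shipped.
Closure: {address_valid, backorder, carrier_assigned, dock_ready, fragile_item, hazmat_flag, insured, labeled, manifest_closed, notify_customer, oversize_item, packed, payment_cleared, pick_ticket, priority_ship, route_local, shipped, split_shipment, stock_available} — 19 facts.

19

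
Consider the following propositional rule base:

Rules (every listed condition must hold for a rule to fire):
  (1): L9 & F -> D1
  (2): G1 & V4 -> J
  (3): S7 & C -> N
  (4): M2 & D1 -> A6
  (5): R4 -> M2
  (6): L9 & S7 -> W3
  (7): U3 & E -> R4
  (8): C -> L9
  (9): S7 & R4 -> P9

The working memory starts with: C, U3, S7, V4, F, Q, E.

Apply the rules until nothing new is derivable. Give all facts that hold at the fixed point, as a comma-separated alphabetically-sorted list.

A6, C, D1, E, F, L9, M2, N, P9, Q, R4, S7, U3, V4, W3

[1] (3) [S7 & C -> N]; (7) [U3 & E -> R4]; (8) [C -> L9]. ⇒ new: N, R4, L9.
[2] (1) [L9 & F -> D1]; (5) [R4 -> M2]; (6) [L9 & S7 -> W3]; (9) [S7 & R4 -> P9]. ⇒ new: D1, M2, W3, P9.
[3] (4) [M2 & D1 -> A6]. ⇒ new: A6.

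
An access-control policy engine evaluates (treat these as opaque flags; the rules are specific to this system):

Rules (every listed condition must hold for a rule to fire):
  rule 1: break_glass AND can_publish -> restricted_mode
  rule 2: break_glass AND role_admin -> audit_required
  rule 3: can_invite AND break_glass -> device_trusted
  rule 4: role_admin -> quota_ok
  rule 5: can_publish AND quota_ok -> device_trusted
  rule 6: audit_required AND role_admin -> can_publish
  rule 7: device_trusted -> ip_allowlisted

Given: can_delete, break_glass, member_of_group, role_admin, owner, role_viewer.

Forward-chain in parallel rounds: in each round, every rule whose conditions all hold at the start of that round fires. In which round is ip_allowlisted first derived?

Round 1: rule 2 [break_glass AND role_admin -> audit_required]; rule 4 [role_admin -> quota_ok]. New: audit_required, quota_ok.
Round 2: rule 6 [audit_required AND role_admin -> can_publish]. New: can_publish.
Round 3: rule 1 [break_glass AND can_publish -> restricted_mode]; rule 5 [can_publish AND quota_ok -> device_trusted]. New: restricted_mode, device_trusted.
Round 4: rule 7 [device_trusted -> ip_allowlisted]. New: ip_allowlisted.
ip_allowlisted first appears in round 4.

4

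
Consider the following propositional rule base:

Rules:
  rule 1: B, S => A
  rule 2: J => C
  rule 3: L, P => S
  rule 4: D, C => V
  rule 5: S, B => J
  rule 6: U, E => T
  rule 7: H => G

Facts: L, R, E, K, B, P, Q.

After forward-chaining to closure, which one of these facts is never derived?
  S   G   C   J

[1] rule 3 [L, P => S]. ⇒ new: S.
[2] rule 1 [B, S => A]; rule 5 [S, B => J]. ⇒ new: A, J.
[3] rule 2 [J => C]. ⇒ new: C.
Derived: J (round 2), S (round 1), C (round 3). G never appears in any round.

G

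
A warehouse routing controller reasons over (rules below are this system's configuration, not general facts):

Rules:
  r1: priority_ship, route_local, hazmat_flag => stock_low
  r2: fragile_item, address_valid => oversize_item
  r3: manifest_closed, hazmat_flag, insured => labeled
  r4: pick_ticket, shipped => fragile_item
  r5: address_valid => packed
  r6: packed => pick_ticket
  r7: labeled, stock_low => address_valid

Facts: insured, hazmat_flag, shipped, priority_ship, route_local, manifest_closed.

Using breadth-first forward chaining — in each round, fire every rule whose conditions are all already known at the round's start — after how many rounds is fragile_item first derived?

Round 1: r1 [priority_ship, route_local, hazmat_flag => stock_low]; r3 [manifest_closed, hazmat_flag, insured => labeled]. New: stock_low, labeled.
Round 2: r7 [labeled, stock_low => address_valid]. New: address_valid.
Round 3: r5 [address_valid => packed]. New: packed.
Round 4: r6 [packed => pick_ticket]. New: pick_ticket.
Round 5: r4 [pick_ticket, shipped => fragile_item]. New: fragile_item.
fragile_item first appears in round 5.

5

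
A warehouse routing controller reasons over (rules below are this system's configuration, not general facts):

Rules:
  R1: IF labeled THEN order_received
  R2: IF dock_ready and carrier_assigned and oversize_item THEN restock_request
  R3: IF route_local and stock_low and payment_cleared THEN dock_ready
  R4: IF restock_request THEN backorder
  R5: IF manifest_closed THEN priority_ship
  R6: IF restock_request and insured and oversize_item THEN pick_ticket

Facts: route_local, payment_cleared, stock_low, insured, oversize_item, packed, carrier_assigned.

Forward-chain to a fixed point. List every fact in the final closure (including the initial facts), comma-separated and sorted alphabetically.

Round 1: R3 [IF route_local and stock_low and payment_cleared THEN dock_ready]. New: dock_ready.
Round 2: R2 [IF dock_ready and carrier_assigned and oversize_item THEN restock_request]. New: restock_request.
Round 3: R4 [IF restock_request THEN backorder]; R6 [IF restock_request and insured and oversize_item THEN pick_ticket]. New: backorder, pick_ticket.

backorder, carrier_assigned, dock_ready, insured, oversize_item, packed, payment_cleared, pick_ticket, restock_request, route_local, stock_low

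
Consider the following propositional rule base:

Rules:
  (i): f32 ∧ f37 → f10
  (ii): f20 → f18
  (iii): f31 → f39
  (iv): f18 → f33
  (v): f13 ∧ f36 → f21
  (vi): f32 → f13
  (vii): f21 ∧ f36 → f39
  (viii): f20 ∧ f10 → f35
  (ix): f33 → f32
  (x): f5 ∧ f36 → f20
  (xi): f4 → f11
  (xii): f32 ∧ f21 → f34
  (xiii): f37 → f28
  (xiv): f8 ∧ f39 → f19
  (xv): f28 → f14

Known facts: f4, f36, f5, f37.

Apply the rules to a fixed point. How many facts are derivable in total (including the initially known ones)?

Round 1 fires (x), (xi), (xiii), giving f20, f11, f28.
Round 2 fires (ii), (xv), giving f18, f14.
Round 3 fires (iv), giving f33.
Round 4 fires (ix), giving f32.
Round 5 fires (i), (vi), giving f10, f13.
Round 6 fires (v), (viii), giving f21, f35.
Round 7 fires (vii), (xii), giving f39, f34.
Closure: {f10, f11, f13, f14, f18, f20, f21, f28, f32, f33, f34, f35, f36, f37, f39, f4, f5} — 17 facts.

17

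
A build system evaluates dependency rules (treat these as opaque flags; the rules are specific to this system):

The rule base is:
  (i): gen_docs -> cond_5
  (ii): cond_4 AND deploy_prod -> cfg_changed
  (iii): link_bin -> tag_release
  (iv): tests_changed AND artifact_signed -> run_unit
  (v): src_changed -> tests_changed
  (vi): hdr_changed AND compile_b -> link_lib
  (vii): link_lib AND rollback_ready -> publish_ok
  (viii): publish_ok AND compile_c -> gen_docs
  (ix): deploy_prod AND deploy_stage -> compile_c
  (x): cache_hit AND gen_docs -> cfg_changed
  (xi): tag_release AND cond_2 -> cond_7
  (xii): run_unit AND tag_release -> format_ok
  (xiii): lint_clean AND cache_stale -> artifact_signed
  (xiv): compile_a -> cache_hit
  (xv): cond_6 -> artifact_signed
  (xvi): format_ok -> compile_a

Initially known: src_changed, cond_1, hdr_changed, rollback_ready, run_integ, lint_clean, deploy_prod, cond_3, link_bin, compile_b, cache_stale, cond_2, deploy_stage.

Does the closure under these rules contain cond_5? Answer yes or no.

Round 1: (iii) [link_bin -> tag_release]; (v) [src_changed -> tests_changed]; (vi) [hdr_changed AND compile_b -> link_lib]; (ix) [deploy_prod AND deploy_stage -> compile_c]; (xiii) [lint_clean AND cache_stale -> artifact_signed]. New: tag_release, tests_changed, link_lib, compile_c, artifact_signed.
Round 2: (iv) [tests_changed AND artifact_signed -> run_unit]; (vii) [link_lib AND rollback_ready -> publish_ok]; (xi) [tag_release AND cond_2 -> cond_7]. New: run_unit, publish_ok, cond_7.
Round 3: (viii) [publish_ok AND compile_c -> gen_docs]; (xii) [run_unit AND tag_release -> format_ok]. New: gen_docs, format_ok.
Round 4: (i) [gen_docs -> cond_5]; (xvi) [format_ok -> compile_a]. New: cond_5, compile_a.
Round 5: (xiv) [compile_a -> cache_hit]. New: cache_hit.
Round 6: (x) [cache_hit AND gen_docs -> cfg_changed]. New: cfg_changed.
cond_5 appears in round 4, so it is derivable.

yes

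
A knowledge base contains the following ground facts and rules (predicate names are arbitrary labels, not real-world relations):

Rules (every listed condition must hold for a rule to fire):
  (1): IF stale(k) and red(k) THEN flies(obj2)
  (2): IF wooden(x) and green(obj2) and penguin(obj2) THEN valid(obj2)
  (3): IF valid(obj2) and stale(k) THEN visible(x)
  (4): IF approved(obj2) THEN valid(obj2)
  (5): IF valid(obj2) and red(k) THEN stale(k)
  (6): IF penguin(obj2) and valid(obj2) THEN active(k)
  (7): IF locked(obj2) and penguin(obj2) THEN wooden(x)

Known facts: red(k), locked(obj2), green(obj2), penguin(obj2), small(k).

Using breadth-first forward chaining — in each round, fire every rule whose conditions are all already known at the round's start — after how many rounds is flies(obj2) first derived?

4

Round 1: (7) [IF locked(obj2) and penguin(obj2) THEN wooden(x)]. Adds wooden(x).
Round 2: (2) [IF wooden(x) and green(obj2) and penguin(obj2) THEN valid(obj2)]. Adds valid(obj2).
Round 3: (5) [IF valid(obj2) and red(k) THEN stale(k)]; (6) [IF penguin(obj2) and valid(obj2) THEN active(k)]. Adds stale(k), active(k).
Round 4: (1) [IF stale(k) and red(k) THEN flies(obj2)]; (3) [IF valid(obj2) and stale(k) THEN visible(x)]. Adds flies(obj2), visible(x).
flies(obj2) first appears in round 4.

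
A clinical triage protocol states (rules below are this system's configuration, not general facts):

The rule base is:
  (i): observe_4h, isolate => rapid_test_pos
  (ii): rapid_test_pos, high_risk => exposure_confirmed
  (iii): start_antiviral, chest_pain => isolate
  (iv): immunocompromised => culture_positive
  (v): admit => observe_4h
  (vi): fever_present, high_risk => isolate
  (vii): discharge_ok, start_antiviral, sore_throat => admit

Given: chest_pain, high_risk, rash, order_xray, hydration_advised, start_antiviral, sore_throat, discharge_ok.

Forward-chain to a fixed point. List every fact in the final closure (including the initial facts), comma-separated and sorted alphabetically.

[1] (iii) [start_antiviral, chest_pain => isolate]; (vii) [discharge_ok, start_antiviral, sore_throat => admit]. ⇒ new: isolate, admit.
[2] (v) [admit => observe_4h]. ⇒ new: observe_4h.
[3] (i) [observe_4h, isolate => rapid_test_pos]. ⇒ new: rapid_test_pos.
[4] (ii) [rapid_test_pos, high_risk => exposure_confirmed]. ⇒ new: exposure_confirmed.

admit, chest_pain, discharge_ok, exposure_confirmed, high_risk, hydration_advised, isolate, observe_4h, order_xray, rapid_test_pos, rash, sore_throat, start_antiviral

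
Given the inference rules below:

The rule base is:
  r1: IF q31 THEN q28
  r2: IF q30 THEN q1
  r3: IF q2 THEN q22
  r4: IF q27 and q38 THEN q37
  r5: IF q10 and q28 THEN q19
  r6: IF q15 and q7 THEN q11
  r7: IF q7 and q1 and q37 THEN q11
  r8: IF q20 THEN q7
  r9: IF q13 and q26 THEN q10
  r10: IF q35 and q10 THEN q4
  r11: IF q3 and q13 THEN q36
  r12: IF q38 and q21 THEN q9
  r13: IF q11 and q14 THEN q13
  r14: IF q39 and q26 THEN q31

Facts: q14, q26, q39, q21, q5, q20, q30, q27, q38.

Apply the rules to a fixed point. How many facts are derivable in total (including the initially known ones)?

Round 1: r2 [IF q30 THEN q1]; r4 [IF q27 and q38 THEN q37]; r8 [IF q20 THEN q7]; r12 [IF q38 and q21 THEN q9]; r14 [IF q39 and q26 THEN q31]. New: q1, q37, q7, q9, q31.
Round 2: r1 [IF q31 THEN q28]; r7 [IF q7 and q1 and q37 THEN q11]. New: q28, q11.
Round 3: r13 [IF q11 and q14 THEN q13]. New: q13.
Round 4: r9 [IF q13 and q26 THEN q10]. New: q10.
Round 5: r5 [IF q10 and q28 THEN q19]. New: q19.
Closure: {q1, q10, q11, q13, q14, q19, q20, q21, q26, q27, q28, q30, q31, q37, q38, q39, q5, q7, q9} — 19 facts.

19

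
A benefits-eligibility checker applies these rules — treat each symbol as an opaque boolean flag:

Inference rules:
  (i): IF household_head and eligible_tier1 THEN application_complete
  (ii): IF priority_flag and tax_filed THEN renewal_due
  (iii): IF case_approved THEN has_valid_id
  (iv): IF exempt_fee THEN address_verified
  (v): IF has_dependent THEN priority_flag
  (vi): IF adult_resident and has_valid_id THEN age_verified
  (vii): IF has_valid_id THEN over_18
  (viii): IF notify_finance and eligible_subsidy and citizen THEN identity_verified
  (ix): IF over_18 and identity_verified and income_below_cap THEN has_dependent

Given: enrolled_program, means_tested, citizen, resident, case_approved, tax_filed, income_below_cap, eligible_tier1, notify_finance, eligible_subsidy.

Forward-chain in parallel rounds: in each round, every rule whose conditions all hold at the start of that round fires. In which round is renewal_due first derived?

Round 1 fires (iii), (viii), giving has_valid_id, identity_verified.
Round 2 fires (vii), giving over_18.
Round 3 fires (ix), giving has_dependent.
Round 4 fires (v), giving priority_flag.
Round 5 fires (ii), giving renewal_due.
renewal_due first appears in round 5.

5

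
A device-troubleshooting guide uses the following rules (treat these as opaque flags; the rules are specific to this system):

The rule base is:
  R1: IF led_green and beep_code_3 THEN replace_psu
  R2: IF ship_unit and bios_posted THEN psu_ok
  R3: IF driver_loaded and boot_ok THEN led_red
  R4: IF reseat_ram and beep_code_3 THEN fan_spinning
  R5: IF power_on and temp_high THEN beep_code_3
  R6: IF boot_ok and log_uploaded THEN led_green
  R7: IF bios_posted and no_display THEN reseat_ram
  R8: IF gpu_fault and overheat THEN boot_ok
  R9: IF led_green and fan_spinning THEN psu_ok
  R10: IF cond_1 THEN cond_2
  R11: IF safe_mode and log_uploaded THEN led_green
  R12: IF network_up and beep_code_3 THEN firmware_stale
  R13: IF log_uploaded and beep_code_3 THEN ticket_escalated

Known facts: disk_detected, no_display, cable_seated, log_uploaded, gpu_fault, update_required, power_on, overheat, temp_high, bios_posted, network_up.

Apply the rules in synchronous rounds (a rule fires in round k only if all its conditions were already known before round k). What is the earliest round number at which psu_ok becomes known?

3

Round 1 — R5, R7, R8, derive beep_code_3, reseat_ram, boot_ok.
Round 2 — R4, R6, R12, R13, derive fan_spinning, led_green, firmware_stale, ticket_escalated.
Round 3 — R1, R9, derive replace_psu, psu_ok.
psu_ok first appears in round 3.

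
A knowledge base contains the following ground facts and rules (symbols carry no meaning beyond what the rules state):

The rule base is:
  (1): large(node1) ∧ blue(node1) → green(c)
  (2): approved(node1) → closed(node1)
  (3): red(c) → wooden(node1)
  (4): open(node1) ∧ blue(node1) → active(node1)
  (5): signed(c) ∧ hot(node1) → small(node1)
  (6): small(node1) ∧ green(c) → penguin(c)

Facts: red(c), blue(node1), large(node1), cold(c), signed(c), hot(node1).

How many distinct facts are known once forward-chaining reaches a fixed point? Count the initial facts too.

Round 1: (1) [large(node1) ∧ blue(node1) → green(c)]; (3) [red(c) → wooden(node1)]; (5) [signed(c) ∧ hot(node1) → small(node1)]. New: green(c), wooden(node1), small(node1).
Round 2: (6) [small(node1) ∧ green(c) → penguin(c)]. New: penguin(c).
Closure: {blue(node1), cold(c), green(c), hot(node1), large(node1), penguin(c), red(c), signed(c), small(node1), wooden(node1)} — 10 facts.

10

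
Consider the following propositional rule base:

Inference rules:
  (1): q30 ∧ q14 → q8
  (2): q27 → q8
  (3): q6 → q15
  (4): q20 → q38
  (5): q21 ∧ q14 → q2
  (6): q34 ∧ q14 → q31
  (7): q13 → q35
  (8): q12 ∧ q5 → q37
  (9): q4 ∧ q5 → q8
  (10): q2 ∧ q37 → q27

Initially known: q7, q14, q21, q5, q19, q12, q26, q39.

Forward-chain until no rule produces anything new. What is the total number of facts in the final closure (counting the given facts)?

12

Round 1 — (5), (8), derive q2, q37.
Round 2 — (10), derive q27.
Round 3 — (2), derive q8.
Closure: {q12, q14, q19, q2, q21, q26, q27, q37, q39, q5, q7, q8} — 12 facts.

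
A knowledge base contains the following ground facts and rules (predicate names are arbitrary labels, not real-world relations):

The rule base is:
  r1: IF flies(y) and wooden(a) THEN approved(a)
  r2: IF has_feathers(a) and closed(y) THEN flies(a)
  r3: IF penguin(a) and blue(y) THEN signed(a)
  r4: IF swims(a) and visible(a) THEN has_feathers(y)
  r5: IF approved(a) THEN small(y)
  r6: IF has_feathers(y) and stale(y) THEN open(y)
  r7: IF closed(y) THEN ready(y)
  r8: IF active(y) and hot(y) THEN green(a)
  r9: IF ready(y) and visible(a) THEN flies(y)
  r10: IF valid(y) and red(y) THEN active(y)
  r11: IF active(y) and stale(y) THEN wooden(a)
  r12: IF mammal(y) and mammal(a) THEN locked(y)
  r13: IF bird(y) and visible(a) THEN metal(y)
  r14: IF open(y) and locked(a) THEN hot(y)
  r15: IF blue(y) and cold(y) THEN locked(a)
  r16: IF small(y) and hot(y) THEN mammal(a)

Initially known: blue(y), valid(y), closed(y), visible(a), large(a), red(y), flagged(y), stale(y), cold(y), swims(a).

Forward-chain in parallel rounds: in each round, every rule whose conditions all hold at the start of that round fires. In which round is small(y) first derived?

[1] r4 [IF swims(a) and visible(a) THEN has_feathers(y)]; r7 [IF closed(y) THEN ready(y)]; r10 [IF valid(y) and red(y) THEN active(y)]; r15 [IF blue(y) and cold(y) THEN locked(a)]. ⇒ new: has_feathers(y), ready(y), active(y), locked(a).
[2] r6 [IF has_feathers(y) and stale(y) THEN open(y)]; r9 [IF ready(y) and visible(a) THEN flies(y)]; r11 [IF active(y) and stale(y) THEN wooden(a)]. ⇒ new: open(y), flies(y), wooden(a).
[3] r1 [IF flies(y) and wooden(a) THEN approved(a)]; r14 [IF open(y) and locked(a) THEN hot(y)]. ⇒ new: approved(a), hot(y).
[4] r5 [IF approved(a) THEN small(y)]; r8 [IF active(y) and hot(y) THEN green(a)]. ⇒ new: small(y), green(a).
small(y) first appears in round 4.

4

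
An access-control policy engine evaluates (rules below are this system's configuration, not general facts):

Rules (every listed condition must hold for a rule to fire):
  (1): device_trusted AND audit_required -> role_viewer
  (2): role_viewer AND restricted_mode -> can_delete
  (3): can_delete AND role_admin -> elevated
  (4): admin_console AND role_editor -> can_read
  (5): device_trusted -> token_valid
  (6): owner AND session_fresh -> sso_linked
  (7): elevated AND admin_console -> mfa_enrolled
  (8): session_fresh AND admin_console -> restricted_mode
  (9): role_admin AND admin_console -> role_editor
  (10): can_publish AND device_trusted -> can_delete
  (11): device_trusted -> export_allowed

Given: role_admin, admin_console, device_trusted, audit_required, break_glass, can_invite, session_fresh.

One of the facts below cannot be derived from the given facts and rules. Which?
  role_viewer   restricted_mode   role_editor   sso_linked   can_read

sso_linked

Round 1 fires (1), (5), (8), (9), (11), giving role_viewer, token_valid, restricted_mode, role_editor, export_allowed.
Round 2 fires (2), (4), giving can_delete, can_read.
Round 3 fires (3), giving elevated.
Round 4 fires (7), giving mfa_enrolled.
Derived: restricted_mode (round 1), can_read (round 2), role_viewer (round 1), role_editor (round 1). sso_linked never appears in any round.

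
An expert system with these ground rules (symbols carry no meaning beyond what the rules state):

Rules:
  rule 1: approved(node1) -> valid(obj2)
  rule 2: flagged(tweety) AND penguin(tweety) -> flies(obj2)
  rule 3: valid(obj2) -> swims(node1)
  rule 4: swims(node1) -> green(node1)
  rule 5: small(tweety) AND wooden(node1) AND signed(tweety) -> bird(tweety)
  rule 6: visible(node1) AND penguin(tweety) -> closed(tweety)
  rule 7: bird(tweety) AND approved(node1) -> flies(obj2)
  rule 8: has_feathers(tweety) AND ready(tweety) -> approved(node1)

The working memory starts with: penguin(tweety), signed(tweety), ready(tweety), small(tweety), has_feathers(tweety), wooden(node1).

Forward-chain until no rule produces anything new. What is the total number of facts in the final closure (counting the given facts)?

12

Round 1 fires rule 5, rule 8, giving bird(tweety), approved(node1).
Round 2 fires rule 1, rule 7, giving valid(obj2), flies(obj2).
Round 3 fires rule 3, giving swims(node1).
Round 4 fires rule 4, giving green(node1).
Closure: {approved(node1), bird(tweety), flies(obj2), green(node1), has_feathers(tweety), penguin(tweety), ready(tweety), signed(tweety), small(tweety), swims(node1), valid(obj2), wooden(node1)} — 12 facts.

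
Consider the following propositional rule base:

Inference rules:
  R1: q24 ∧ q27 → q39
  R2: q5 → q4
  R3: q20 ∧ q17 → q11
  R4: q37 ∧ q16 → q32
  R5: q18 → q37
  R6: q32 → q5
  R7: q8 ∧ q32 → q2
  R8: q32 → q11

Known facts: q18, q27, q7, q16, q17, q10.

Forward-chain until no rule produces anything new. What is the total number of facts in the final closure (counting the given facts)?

Round 1 — R5, derive q37.
Round 2 — R4, derive q32.
Round 3 — R6, R8, derive q5, q11.
Round 4 — R2, derive q4.
Closure: {q10, q11, q16, q17, q18, q27, q32, q37, q4, q5, q7} — 11 facts.

11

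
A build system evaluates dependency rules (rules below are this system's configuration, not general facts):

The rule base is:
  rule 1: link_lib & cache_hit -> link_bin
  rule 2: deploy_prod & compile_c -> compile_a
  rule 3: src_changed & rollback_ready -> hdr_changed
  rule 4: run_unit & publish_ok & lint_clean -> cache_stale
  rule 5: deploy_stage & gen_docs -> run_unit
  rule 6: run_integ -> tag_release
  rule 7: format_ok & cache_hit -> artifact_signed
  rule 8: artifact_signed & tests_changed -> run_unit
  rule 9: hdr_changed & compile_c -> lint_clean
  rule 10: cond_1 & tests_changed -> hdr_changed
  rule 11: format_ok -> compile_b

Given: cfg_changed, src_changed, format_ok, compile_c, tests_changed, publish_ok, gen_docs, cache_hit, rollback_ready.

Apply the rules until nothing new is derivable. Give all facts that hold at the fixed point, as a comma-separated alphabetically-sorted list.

artifact_signed, cache_hit, cache_stale, cfg_changed, compile_b, compile_c, format_ok, gen_docs, hdr_changed, lint_clean, publish_ok, rollback_ready, run_unit, src_changed, tests_changed

[1] rule 3 [src_changed & rollback_ready -> hdr_changed]; rule 7 [format_ok & cache_hit -> artifact_signed]; rule 11 [format_ok -> compile_b]. ⇒ new: hdr_changed, artifact_signed, compile_b.
[2] rule 8 [artifact_signed & tests_changed -> run_unit]; rule 9 [hdr_changed & compile_c -> lint_clean]. ⇒ new: run_unit, lint_clean.
[3] rule 4 [run_unit & publish_ok & lint_clean -> cache_stale]. ⇒ new: cache_stale.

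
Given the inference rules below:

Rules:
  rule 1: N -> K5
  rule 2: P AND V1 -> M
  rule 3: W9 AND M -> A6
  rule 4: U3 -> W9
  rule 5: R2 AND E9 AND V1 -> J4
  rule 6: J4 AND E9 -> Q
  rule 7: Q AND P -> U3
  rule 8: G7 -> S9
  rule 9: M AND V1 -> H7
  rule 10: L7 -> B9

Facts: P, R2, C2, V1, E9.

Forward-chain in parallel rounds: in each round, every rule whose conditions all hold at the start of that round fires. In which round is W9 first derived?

4

[1] rule 2 [P AND V1 -> M]; rule 5 [R2 AND E9 AND V1 -> J4]. ⇒ new: M, J4.
[2] rule 6 [J4 AND E9 -> Q]; rule 9 [M AND V1 -> H7]. ⇒ new: Q, H7.
[3] rule 7 [Q AND P -> U3]. ⇒ new: U3.
[4] rule 4 [U3 -> W9]. ⇒ new: W9.
W9 first appears in round 4.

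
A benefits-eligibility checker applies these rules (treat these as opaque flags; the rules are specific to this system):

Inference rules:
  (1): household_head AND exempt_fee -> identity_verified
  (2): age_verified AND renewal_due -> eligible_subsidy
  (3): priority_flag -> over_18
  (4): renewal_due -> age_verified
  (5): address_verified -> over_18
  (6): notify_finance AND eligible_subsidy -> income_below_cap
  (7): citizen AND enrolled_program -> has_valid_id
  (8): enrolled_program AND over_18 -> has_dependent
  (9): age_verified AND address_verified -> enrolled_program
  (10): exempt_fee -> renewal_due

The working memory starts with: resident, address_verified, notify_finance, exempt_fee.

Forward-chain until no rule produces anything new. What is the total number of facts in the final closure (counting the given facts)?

11

[1] (5) [address_verified -> over_18]; (10) [exempt_fee -> renewal_due]. ⇒ new: over_18, renewal_due.
[2] (4) [renewal_due -> age_verified]. ⇒ new: age_verified.
[3] (2) [age_verified AND renewal_due -> eligible_subsidy]; (9) [age_verified AND address_verified -> enrolled_program]. ⇒ new: eligible_subsidy, enrolled_program.
[4] (6) [notify_finance AND eligible_subsidy -> income_below_cap]; (8) [enrolled_program AND over_18 -> has_dependent]. ⇒ new: income_below_cap, has_dependent.
Closure: {address_verified, age_verified, eligible_subsidy, enrolled_program, exempt_fee, has_dependent, income_below_cap, notify_finance, over_18, renewal_due, resident} — 11 facts.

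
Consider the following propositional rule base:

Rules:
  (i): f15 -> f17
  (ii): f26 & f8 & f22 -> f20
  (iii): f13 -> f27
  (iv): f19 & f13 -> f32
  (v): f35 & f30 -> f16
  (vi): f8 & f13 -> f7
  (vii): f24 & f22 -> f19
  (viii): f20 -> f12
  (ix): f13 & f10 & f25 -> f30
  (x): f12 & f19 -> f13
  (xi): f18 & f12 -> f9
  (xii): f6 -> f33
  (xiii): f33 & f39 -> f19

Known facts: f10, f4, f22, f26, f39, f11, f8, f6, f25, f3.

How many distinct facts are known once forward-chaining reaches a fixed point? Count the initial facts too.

Round 1: (ii) [f26 & f8 & f22 -> f20]; (xii) [f6 -> f33]. Adds f20, f33.
Round 2: (viii) [f20 -> f12]; (xiii) [f33 & f39 -> f19]. Adds f12, f19.
Round 3: (x) [f12 & f19 -> f13]. Adds f13.
Round 4: (iii) [f13 -> f27]; (iv) [f19 & f13 -> f32]; (vi) [f8 & f13 -> f7]; (ix) [f13 & f10 & f25 -> f30]. Adds f27, f32, f7, f30.
Closure: {f10, f11, f12, f13, f19, f20, f22, f25, f26, f27, f3, f30, f32, f33, f39, f4, f6, f7, f8} — 19 facts.

19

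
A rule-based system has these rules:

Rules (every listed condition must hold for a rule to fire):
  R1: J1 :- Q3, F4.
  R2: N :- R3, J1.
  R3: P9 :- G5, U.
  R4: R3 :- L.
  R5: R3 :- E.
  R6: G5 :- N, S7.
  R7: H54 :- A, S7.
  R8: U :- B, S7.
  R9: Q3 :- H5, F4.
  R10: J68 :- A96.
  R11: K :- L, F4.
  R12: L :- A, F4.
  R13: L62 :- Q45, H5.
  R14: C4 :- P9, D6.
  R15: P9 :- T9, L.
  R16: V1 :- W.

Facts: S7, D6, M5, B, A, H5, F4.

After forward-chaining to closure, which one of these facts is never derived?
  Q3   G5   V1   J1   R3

V1

[1] R7 [H54 :- A, S7.]; R8 [U :- B, S7.]; R9 [Q3 :- H5, F4.]; R12 [L :- A, F4.]. ⇒ new: H54, U, Q3, L.
[2] R1 [J1 :- Q3, F4.]; R4 [R3 :- L.]; R11 [K :- L, F4.]. ⇒ new: J1, R3, K.
[3] R2 [N :- R3, J1.]. ⇒ new: N.
[4] R6 [G5 :- N, S7.]. ⇒ new: G5.
[5] R3 [P9 :- G5, U.]. ⇒ new: P9.
[6] R14 [C4 :- P9, D6.]. ⇒ new: C4.
Derived: R3 (round 2), G5 (round 4), Q3 (round 1), J1 (round 2). V1 never appears in any round.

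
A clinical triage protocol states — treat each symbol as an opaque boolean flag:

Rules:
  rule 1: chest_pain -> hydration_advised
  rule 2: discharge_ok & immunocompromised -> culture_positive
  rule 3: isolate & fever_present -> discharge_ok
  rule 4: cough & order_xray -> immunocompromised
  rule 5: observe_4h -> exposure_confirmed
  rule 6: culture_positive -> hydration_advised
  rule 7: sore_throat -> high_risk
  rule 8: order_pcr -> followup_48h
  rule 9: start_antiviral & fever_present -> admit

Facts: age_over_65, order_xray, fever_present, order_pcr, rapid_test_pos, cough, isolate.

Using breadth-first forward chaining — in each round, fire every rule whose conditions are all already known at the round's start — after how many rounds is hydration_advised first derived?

3

Round 1: rule 3 [isolate & fever_present -> discharge_ok]; rule 4 [cough & order_xray -> immunocompromised]; rule 8 [order_pcr -> followup_48h]. New: discharge_ok, immunocompromised, followup_48h.
Round 2: rule 2 [discharge_ok & immunocompromised -> culture_positive]. New: culture_positive.
Round 3: rule 6 [culture_positive -> hydration_advised]. New: hydration_advised.
hydration_advised first appears in round 3.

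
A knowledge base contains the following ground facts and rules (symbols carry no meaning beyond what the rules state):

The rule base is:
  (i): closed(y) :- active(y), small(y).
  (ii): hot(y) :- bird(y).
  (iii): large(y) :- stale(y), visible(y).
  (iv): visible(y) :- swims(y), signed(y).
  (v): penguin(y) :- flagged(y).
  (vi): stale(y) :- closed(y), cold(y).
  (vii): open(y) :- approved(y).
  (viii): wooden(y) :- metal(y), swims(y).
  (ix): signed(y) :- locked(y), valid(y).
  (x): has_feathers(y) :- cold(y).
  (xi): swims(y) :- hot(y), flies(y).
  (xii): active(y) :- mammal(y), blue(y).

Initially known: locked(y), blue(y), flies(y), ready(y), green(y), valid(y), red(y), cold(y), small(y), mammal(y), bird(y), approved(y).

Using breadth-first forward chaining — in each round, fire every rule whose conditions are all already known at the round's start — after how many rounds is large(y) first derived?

Round 1: (ii) [hot(y) :- bird(y).]; (vii) [open(y) :- approved(y).]; (ix) [signed(y) :- locked(y), valid(y).]; (x) [has_feathers(y) :- cold(y).]; (xii) [active(y) :- mammal(y), blue(y).]. New: hot(y), open(y), signed(y), has_feathers(y), active(y).
Round 2: (i) [closed(y) :- active(y), small(y).]; (xi) [swims(y) :- hot(y), flies(y).]. New: closed(y), swims(y).
Round 3: (iv) [visible(y) :- swims(y), signed(y).]; (vi) [stale(y) :- closed(y), cold(y).]. New: visible(y), stale(y).
Round 4: (iii) [large(y) :- stale(y), visible(y).]. New: large(y).
large(y) first appears in round 4.

4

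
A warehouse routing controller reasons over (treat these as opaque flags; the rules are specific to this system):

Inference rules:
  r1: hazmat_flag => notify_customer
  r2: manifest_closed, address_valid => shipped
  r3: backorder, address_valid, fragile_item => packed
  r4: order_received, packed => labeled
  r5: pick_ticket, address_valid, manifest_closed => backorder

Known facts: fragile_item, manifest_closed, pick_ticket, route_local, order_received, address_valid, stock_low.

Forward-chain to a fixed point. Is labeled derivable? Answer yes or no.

yes

Round 1: r2 [manifest_closed, address_valid => shipped]; r5 [pick_ticket, address_valid, manifest_closed => backorder]. New: shipped, backorder.
Round 2: r3 [backorder, address_valid, fragile_item => packed]. New: packed.
Round 3: r4 [order_received, packed => labeled]. New: labeled.
labeled appears in round 3, so it is derivable.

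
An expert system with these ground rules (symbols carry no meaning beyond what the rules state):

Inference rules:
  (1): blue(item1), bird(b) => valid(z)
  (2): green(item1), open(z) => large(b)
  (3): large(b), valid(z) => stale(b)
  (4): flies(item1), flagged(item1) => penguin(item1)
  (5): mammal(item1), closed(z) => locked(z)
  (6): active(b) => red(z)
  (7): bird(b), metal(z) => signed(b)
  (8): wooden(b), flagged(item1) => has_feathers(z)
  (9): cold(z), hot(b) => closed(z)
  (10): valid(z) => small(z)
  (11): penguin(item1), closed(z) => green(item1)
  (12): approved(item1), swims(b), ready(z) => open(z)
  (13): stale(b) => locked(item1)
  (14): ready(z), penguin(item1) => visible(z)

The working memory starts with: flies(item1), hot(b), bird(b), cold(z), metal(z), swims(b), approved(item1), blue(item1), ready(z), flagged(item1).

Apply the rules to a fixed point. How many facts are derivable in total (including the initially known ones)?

21

Round 1: (1) [blue(item1), bird(b) => valid(z)]; (4) [flies(item1), flagged(item1) => penguin(item1)]; (7) [bird(b), metal(z) => signed(b)]; (9) [cold(z), hot(b) => closed(z)]; (12) [approved(item1), swims(b), ready(z) => open(z)]. New: valid(z), penguin(item1), signed(b), closed(z), open(z).
Round 2: (10) [valid(z) => small(z)]; (11) [penguin(item1), closed(z) => green(item1)]; (14) [ready(z), penguin(item1) => visible(z)]. New: small(z), green(item1), visible(z).
Round 3: (2) [green(item1), open(z) => large(b)]. New: large(b).
Round 4: (3) [large(b), valid(z) => stale(b)]. New: stale(b).
Round 5: (13) [stale(b) => locked(item1)]. New: locked(item1).
Closure: {approved(item1), bird(b), blue(item1), closed(z), cold(z), flagged(item1), flies(item1), green(item1), hot(b), large(b), locked(item1), metal(z), open(z), penguin(item1), ready(z), signed(b), small(z), stale(b), swims(b), valid(z), visible(z)} — 21 facts.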